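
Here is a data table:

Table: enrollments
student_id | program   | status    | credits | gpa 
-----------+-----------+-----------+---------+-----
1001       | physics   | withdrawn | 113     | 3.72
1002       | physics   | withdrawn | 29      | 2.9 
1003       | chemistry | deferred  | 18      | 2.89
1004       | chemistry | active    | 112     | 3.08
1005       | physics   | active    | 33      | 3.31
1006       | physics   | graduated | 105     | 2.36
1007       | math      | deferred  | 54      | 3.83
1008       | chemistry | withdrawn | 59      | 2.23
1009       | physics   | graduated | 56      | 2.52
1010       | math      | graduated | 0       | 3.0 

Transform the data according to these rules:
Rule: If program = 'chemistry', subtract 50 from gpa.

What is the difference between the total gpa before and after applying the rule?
150.0

Step 1: Original sum of gpa = 29.84
Step 2: 3 records have program = 'chemistry'
Step 3: Each affected record changes by -50
Step 4: Total change = 3 × -50 = -150
Step 5: New sum = 29.84 + -150 = -120.16
Step 6: Difference = |-120.16 - 29.84| = 150.0
        (Sum decreased by 150.0)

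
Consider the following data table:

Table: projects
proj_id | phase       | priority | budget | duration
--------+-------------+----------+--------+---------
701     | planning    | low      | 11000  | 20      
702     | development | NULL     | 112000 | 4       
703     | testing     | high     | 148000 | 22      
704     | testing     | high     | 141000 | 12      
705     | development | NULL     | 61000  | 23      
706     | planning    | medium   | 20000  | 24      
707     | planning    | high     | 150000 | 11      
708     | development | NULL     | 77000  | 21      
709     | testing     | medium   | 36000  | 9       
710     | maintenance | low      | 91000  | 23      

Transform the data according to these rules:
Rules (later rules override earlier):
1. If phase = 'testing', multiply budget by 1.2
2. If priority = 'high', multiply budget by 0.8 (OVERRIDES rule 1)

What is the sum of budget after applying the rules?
766400.0

Step 1: Rule 2 takes priority for records with priority = 'high'
  - 3 records: 439000 × 0.8 = 351200.0
Step 2: Rule 1 applies to remaining records with phase = 'testing'
  - 1 records: 36000 × 1.2 = 43200.0
Step 3: Other records unchanged: 372000
Step 4: Final sum = 351200.0 + 43200.0 + 372000 = 766400.0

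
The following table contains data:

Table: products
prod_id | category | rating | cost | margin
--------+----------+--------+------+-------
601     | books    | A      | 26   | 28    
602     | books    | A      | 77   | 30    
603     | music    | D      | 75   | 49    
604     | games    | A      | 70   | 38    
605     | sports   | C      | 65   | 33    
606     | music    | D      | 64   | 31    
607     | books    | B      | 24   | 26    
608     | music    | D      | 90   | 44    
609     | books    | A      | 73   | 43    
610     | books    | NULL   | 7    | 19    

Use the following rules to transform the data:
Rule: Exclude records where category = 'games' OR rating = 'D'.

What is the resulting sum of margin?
179

Step 1: Find records where category = 'games' OR rating = 'D'
Step 2: 4 records match, summing to 162
Step 3: Original sum: 341
Step 4: Remaining sum = 341 - 162 = 179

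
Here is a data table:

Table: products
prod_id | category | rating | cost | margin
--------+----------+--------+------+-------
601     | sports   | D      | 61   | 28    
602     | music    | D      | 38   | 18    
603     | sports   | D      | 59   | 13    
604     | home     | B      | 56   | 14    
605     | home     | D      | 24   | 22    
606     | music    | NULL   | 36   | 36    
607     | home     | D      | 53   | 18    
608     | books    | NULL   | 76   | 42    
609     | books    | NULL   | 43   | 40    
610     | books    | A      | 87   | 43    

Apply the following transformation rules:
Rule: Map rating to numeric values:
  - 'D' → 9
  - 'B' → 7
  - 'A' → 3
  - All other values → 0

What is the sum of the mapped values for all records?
55

Step 1: Apply mapping to each record
Step 2: Count by status:
  'D': 5 records × 9 = 45
  'B': 1 records × 7 = 7
  'A': 1 records × 3 = 3
Step 3: Sum all mapped values = 55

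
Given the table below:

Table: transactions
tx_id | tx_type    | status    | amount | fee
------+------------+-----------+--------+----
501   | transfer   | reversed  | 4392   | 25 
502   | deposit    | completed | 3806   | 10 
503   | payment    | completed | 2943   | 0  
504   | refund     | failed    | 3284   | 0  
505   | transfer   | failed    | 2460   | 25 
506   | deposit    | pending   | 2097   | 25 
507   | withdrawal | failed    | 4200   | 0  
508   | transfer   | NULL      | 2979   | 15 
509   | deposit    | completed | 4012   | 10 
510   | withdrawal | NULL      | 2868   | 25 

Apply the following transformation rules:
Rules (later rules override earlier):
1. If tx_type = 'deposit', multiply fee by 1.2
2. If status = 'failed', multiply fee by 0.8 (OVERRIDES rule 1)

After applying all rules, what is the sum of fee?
139.0

Step 1: Rule 2 takes priority for records with status = 'failed'
  - 3 records: 25 × 0.8 = 20.0
Step 2: Rule 1 applies to remaining records with tx_type = 'deposit'
  - 3 records: 45 × 1.2 = 54.0
Step 3: Other records unchanged: 65
Step 4: Final sum = 20.0 + 54.0 + 65 = 139.0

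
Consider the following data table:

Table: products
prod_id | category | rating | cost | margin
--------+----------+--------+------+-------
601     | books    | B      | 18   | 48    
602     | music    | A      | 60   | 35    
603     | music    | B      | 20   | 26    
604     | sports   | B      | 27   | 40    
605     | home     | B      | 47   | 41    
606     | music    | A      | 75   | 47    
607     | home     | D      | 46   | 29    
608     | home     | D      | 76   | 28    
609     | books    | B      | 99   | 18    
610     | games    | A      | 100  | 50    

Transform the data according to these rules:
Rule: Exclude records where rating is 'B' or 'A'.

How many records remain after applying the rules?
2

Step 1: Count records to exclude
  - 5 (B) + 3 (A) = 8 records
Step 2: Total records: 10
Step 3: Remaining = 10 - 8 = 2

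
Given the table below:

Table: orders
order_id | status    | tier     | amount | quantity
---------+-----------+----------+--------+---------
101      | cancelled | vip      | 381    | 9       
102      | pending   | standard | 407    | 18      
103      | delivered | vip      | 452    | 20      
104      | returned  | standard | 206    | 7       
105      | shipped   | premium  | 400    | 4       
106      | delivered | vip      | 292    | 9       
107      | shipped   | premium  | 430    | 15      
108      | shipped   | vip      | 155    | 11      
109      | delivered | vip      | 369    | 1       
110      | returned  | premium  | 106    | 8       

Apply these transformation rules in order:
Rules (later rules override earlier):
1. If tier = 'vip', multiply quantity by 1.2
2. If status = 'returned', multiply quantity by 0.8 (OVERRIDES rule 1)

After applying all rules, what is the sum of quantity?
109.0

Step 1: Rule 2 takes priority for records with status = 'returned'
  - 2 records: 15 × 0.8 = 12.0
Step 2: Rule 1 applies to remaining records with tier = 'vip'
  - 5 records: 50 × 1.2 = 60.0
Step 3: Other records unchanged: 37
Step 4: Final sum = 12.0 + 60.0 + 37 = 109.0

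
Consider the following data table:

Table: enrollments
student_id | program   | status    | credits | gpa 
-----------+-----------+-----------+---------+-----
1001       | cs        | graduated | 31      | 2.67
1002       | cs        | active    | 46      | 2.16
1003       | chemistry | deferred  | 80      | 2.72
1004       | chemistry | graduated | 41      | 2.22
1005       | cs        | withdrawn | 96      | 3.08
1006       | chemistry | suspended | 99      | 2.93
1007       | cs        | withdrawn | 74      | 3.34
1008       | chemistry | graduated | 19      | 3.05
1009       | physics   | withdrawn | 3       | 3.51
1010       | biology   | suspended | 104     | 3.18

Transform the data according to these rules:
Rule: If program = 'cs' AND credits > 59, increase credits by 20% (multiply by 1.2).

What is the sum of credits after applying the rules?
627.0

Step 1: Find records where program = 'cs' AND credits > 59
Step 2: 2 records match, summing to 170
Step 3: After multiplier: 170 × 1.2 = 204.0
Step 4: Unaffected records sum: 423
Step 5: Final sum = 204.0 + 423 = 627.0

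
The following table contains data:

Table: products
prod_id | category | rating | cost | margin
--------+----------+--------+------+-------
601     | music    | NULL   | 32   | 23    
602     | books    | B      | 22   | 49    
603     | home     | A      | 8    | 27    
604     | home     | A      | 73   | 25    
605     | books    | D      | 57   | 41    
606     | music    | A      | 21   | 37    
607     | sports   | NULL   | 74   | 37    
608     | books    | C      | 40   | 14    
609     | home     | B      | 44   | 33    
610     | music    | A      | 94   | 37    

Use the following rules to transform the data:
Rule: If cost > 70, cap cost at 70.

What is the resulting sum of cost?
434

Step 1: 3 records have cost > 70
Step 2: These records originally summed to 241
Step 3: After capping: 3 × 70 = 210
Step 4: Unaffected records sum: 224
Step 5: Final sum = 210 + 224 = 434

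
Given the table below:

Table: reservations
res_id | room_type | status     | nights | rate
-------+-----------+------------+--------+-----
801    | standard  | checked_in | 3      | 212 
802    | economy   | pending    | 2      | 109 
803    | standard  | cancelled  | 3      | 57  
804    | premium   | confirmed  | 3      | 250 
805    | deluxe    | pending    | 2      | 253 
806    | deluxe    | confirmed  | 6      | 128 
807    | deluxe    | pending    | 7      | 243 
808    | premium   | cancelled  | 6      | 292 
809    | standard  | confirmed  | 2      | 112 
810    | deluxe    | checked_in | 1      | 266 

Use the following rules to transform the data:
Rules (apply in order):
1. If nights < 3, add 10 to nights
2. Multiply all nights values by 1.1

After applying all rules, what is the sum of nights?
82.5

Step 1: Apply Rule 1 - Add 10 to records with nights < 3
  - 4 records affected: 7 + (4 × 10) = 47
  - Unaffected records: 28
  - Sum after Rule 1: 75
Step 2: Apply Rule 2 - Multiply all by 1.1
  - 75 × 1.1 = 82.5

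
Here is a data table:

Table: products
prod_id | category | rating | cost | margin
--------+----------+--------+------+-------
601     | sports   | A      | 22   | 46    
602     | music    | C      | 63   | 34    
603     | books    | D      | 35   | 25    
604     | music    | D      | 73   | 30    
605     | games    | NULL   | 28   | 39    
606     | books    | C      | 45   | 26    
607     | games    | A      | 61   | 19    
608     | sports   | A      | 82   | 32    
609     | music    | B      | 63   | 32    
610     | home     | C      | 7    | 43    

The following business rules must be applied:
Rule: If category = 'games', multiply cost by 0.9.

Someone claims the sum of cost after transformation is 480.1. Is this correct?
No, the correct result is 470.1.

Step 1: Calculate the correct sum after transformation
Step 2: Apply multiplier 0.9 to records where category = 'games'
Step 3: Correct result = 470.1
Step 4: Claimed result = 480.1
Step 5: 470.1 ≠ 480.1
Conclusion: The claimed result is incorrect. The correct answer is 470.1.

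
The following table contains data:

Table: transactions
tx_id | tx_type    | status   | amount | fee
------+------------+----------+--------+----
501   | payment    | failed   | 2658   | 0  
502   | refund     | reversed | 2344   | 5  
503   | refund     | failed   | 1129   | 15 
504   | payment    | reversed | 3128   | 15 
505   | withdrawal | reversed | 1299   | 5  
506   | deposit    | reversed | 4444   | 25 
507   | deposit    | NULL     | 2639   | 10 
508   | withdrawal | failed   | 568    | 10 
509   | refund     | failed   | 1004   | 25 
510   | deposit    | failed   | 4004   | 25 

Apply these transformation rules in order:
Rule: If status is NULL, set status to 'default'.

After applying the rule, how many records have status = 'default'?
1

Step 1: Count records where status IS NULL
Step 2: Found 1 records with NULL status
Step 3: These records will have status set to 'default'
Step 4: Records already having status = 'default': 0
Step 5: Answer: 1 + 0 = 1 records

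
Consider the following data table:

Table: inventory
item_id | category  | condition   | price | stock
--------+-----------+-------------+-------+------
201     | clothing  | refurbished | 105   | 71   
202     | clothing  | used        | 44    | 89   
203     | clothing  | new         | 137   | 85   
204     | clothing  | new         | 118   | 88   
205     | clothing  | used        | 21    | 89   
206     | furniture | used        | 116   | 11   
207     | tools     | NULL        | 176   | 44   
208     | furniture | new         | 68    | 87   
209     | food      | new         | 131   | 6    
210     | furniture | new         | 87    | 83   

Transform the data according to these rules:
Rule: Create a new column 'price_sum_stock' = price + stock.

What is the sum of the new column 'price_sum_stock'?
1656

Step 1: For each record, compute price + stock
Example calculations:
  105 + 71 = 176
  44 + 89 = 133
  137 + 85 = 222
  ...
Step 2: Sum all derived values
Step 3: Total = 1656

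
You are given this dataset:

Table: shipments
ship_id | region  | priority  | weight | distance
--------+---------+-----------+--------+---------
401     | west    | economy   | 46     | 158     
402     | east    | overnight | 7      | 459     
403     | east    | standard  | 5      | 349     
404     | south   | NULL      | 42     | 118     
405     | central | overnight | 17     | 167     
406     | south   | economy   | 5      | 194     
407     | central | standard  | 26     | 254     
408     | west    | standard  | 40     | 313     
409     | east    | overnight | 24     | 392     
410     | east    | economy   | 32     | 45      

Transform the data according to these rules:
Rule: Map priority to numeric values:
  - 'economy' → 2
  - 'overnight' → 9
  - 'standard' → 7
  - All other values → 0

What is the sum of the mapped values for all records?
54

Step 1: Apply mapping to each record
Step 2: Count by status:
  'economy': 3 records × 2 = 6
  'overnight': 3 records × 9 = 27
  'standard': 3 records × 7 = 21
Step 3: Sum all mapped values = 54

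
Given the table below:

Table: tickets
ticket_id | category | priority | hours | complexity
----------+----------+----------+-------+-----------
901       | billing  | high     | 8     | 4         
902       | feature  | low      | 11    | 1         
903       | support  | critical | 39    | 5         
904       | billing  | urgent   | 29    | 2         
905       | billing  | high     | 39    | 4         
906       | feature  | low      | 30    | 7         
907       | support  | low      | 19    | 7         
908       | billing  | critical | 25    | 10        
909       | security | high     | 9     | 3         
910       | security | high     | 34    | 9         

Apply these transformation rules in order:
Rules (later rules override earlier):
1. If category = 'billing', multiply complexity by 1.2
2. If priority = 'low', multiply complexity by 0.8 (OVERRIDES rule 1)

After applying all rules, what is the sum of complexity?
53.0

Step 1: Rule 2 takes priority for records with priority = 'low'
  - 3 records: 15 × 0.8 = 12.0
Step 2: Rule 1 applies to remaining records with category = 'billing'
  - 4 records: 20 × 1.2 = 24.0
Step 3: Other records unchanged: 17
Step 4: Final sum = 12.0 + 24.0 + 17 = 53.0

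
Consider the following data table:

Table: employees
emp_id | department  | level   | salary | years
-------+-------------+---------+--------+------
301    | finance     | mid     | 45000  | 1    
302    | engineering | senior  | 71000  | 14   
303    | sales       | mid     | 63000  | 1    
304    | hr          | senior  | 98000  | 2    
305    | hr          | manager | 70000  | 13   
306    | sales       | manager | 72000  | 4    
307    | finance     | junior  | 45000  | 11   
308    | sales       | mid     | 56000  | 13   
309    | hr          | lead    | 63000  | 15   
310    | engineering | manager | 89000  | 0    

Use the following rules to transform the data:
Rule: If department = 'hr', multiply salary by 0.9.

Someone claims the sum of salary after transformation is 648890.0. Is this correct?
No, the correct result is 648900.0.

Step 1: Calculate the correct sum after transformation
Step 2: Apply multiplier 0.9 to records where department = 'hr'
Step 3: Correct result = 648900.0
Step 4: Claimed result = 648890.0
Step 5: 648900.0 ≠ 648890.0
Conclusion: The claimed result is incorrect. The correct answer is 648900.0.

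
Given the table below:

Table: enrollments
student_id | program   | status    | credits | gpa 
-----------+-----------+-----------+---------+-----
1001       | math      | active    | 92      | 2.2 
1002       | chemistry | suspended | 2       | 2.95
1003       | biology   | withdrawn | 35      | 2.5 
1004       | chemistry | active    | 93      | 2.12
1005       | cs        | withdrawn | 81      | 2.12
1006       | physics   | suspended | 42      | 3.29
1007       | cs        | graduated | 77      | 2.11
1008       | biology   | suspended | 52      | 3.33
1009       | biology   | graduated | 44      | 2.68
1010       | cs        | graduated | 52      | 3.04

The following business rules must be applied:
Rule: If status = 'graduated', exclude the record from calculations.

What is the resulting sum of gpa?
18.51

Step 1: Identify records where status = 'graduated'
Step 2: The excluded records sum to 7.83
Step 3: Original total gpa = 26.34
Step 4: Remaining total = 26.34 - 7.83 = 18.51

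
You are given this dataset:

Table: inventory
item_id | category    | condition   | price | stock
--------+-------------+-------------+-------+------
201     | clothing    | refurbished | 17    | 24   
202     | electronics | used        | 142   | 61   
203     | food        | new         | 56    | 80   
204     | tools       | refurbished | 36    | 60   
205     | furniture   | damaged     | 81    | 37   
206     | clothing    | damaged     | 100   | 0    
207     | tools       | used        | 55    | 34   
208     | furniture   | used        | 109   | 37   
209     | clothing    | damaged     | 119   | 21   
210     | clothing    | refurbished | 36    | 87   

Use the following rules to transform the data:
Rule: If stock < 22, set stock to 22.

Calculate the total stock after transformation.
464

Step 1: 2 records have stock < 22
Step 2: These records originally summed to 21
Step 3: After setting to minimum: 2 × 22 = 44
Step 4: Unaffected records sum: 420
Step 5: Final sum = 44 + 420 = 464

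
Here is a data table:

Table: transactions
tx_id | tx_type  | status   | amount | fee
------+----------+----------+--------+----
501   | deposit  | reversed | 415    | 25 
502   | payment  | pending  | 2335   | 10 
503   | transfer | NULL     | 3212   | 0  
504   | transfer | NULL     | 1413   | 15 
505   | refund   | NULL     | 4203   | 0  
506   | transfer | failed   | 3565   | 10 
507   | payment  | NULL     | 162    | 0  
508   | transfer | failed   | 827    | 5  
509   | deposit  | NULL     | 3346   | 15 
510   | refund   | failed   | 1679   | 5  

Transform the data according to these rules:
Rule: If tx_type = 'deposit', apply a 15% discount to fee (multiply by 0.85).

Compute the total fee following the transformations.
79.0

Step 1: Records with tx_type = 'deposit' have total fee = 40
Step 2: Apply multiplier: 40 × 0.85 = 34.0
Step 3: Other records total: 45
Step 4: Final sum = 34.0 + 45 = 79.0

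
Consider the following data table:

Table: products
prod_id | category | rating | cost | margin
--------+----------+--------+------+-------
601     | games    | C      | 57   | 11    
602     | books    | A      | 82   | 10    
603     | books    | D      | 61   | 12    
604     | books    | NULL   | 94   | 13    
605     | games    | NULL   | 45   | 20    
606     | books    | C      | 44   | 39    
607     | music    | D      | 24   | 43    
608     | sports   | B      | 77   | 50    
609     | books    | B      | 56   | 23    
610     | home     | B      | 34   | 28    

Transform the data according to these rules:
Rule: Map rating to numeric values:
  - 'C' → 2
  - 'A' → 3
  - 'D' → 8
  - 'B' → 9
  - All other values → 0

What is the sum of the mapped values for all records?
50

Step 1: Apply mapping to each record
Step 2: Count by status:
  'C': 2 records × 2 = 4
  'A': 1 records × 3 = 3
  'D': 2 records × 8 = 16
  'B': 3 records × 9 = 27
Step 3: Sum all mapped values = 50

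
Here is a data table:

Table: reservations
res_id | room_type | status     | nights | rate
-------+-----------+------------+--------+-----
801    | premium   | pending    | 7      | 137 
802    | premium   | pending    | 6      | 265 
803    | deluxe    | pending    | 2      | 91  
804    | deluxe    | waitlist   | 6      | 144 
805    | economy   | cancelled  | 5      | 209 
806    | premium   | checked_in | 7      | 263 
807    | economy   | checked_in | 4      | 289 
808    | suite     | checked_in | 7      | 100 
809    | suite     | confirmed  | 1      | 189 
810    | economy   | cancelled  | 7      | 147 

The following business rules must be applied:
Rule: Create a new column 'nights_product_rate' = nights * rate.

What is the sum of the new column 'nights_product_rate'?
9555

Step 1: For each record, compute nights * rate
Example calculations:
  7 * 137 = 959
  6 * 265 = 1590
  2 * 91 = 182
  ...
Step 2: Sum all derived values
Step 3: Total = 9555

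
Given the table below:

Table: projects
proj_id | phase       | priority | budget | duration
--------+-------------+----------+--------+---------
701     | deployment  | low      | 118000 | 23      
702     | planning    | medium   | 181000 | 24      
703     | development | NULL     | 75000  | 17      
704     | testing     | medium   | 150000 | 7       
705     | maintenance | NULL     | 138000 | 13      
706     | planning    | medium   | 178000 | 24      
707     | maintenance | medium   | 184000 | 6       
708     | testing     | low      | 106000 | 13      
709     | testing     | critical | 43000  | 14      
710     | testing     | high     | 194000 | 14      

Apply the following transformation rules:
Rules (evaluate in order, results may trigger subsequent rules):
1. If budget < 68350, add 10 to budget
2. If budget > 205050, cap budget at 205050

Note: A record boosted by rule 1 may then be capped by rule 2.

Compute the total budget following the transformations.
1367010

Step 1: Apply rule 1 to records with budget < 68350
  - 1 records get bonus of 10
  - Of these, 0 records then exceed 205050 and get capped
Step 2: Apply rule 2 to records with budget > 205050
  - 0 records (original) are capped
Step 3: Calculate final sum = 1367010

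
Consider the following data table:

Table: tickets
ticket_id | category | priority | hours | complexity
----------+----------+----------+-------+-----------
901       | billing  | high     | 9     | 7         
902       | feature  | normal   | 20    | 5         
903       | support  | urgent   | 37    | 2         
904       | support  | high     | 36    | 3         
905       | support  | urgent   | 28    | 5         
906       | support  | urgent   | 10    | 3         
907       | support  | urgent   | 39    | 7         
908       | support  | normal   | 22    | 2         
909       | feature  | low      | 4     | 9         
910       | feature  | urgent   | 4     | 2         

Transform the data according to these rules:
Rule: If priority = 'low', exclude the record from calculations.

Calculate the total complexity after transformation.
36

Step 1: Identify records where priority = 'low'
Step 2: The excluded records sum to 9
Step 3: Original total complexity = 45
Step 4: Remaining total = 45 - 9 = 36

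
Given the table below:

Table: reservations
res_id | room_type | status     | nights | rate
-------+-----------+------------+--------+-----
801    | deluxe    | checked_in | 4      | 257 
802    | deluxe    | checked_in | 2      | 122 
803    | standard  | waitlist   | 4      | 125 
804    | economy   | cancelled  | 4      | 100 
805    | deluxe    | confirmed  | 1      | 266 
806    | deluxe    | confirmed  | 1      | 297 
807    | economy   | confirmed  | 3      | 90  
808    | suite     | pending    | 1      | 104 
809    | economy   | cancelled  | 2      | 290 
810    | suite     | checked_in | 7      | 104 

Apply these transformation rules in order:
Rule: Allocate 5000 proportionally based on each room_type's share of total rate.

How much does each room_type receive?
deluxe: 2683.76, economy: 1367.52, standard: 356.13, suite: 592.59

Step 1: Calculate total rate = 1755
Step 2: Calculate each room_type's proportion:
  deluxe: 942/1755 = 53.68% → 2683.76
  economy: 480/1755 = 27.35% → 1367.52
  standard: 125/1755 = 7.12% → 356.13
  suite: 208/1755 = 11.85% → 592.59
Step 3: Verify: sum of allocations ≈ 5000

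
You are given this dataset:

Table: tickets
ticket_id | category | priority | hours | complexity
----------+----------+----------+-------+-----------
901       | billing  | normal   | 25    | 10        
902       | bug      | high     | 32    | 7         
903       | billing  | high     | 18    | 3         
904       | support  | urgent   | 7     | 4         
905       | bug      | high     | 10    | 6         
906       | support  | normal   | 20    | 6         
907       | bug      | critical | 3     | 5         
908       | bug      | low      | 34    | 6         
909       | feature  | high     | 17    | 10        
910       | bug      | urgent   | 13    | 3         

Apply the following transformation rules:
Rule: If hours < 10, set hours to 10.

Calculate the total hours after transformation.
189

Step 1: 2 records have hours < 10
Step 2: These records originally summed to 10
Step 3: After setting to minimum: 2 × 10 = 20
Step 4: Unaffected records sum: 169
Step 5: Final sum = 20 + 169 = 189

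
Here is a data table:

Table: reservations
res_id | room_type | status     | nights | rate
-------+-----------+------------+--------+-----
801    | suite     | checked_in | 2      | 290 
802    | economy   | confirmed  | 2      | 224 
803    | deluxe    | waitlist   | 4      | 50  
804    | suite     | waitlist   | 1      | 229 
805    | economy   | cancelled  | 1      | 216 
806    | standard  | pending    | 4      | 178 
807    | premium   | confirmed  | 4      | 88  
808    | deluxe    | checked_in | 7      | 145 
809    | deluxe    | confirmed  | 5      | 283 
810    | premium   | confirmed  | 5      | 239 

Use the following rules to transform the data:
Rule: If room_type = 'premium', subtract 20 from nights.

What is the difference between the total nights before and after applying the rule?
40

Step 1: Original sum of nights = 35
Step 2: 2 records have room_type = 'premium'
Step 3: Each affected record changes by -20
Step 4: Total change = 2 × -20 = -40
Step 5: New sum = 35 + -40 = -5
Step 6: Difference = |-5 - 35| = 40
        (Sum decreased by 40)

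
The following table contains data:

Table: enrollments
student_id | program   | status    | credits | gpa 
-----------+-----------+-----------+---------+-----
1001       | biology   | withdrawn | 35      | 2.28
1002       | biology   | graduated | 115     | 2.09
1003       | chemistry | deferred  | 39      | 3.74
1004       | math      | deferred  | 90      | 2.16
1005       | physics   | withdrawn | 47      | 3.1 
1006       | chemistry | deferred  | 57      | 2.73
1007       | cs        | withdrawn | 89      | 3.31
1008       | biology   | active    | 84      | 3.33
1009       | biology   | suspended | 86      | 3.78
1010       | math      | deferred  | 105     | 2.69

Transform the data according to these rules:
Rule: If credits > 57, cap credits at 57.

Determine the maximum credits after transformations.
57

Step 1: Original maximum credits = 115
Step 2: Apply cap at 57
Step 3: 6 records had credits > 57 and were capped
Step 4: Maximum after transformation = 57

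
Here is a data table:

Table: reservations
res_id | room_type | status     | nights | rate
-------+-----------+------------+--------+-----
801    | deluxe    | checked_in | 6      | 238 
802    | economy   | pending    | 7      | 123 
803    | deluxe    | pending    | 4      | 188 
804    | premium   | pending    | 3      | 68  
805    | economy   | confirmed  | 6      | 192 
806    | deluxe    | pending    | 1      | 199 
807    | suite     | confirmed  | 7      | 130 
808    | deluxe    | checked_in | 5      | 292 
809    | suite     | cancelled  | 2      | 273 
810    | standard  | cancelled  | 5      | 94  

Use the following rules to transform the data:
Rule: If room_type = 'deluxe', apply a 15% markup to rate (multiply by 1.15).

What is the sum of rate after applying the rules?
1934.55

Step 1: Records with room_type = 'deluxe' have total rate = 917
Step 2: Apply multiplier: 917 × 1.15 = 1054.55
Step 3: Other records total: 880
Step 4: Final sum = 1054.55 + 880 = 1934.55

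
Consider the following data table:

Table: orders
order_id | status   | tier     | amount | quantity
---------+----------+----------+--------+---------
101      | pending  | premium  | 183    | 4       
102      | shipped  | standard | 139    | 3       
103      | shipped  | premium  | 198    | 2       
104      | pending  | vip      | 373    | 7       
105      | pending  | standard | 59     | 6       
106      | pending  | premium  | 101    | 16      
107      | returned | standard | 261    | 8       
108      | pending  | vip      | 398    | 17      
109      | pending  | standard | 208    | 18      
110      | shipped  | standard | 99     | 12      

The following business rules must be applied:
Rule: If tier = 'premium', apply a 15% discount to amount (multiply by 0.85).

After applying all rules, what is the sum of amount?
1946.7

Step 1: Records with tier = 'premium' have total amount = 482
Step 2: Apply multiplier: 482 × 0.85 = 409.7
Step 3: Other records total: 1537
Step 4: Final sum = 409.7 + 1537 = 1946.7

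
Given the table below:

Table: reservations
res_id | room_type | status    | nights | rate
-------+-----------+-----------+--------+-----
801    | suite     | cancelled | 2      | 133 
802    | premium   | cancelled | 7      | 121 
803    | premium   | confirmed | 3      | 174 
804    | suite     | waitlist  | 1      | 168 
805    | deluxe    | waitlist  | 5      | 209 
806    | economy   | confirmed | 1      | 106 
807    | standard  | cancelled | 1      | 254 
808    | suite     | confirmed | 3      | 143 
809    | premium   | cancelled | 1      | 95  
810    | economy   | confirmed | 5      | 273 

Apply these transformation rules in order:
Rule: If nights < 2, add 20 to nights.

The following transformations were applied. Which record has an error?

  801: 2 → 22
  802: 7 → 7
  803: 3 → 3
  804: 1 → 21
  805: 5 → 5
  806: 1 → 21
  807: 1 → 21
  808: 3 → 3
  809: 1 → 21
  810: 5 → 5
Record 801 has an error. The correct transformed value should be 2, not 22.

Step 1: Check each record against the rule
Step 2: Record 801 has nights = 2
Step 3: Since 2 >= 2, the bonus should not have been applied
Step 4: Correct value = 2, but claimed value = 22
Conclusion: Record 801 has the error.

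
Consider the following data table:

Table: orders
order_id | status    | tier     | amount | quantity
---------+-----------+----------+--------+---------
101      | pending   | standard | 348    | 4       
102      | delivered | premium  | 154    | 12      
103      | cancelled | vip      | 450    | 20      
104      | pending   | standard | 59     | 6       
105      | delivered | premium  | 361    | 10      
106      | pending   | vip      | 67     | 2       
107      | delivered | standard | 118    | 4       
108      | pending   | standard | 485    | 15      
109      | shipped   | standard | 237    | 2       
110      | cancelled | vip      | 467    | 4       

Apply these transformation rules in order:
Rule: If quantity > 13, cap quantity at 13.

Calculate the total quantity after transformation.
70

Step 1: 2 records have quantity > 13
Step 2: These records originally summed to 35
Step 3: After capping: 2 × 13 = 26
Step 4: Unaffected records sum: 44
Step 5: Final sum = 26 + 44 = 70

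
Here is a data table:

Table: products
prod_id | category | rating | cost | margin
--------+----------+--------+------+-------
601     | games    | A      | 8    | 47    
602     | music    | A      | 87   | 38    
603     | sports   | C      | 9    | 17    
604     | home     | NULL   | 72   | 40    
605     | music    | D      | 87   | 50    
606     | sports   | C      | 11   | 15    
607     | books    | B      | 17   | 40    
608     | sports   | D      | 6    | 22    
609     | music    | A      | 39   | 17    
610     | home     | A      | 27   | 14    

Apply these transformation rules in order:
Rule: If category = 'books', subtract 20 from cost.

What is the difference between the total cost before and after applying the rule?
20

Step 1: Original sum of cost = 363
Step 2: 1 records have category = 'books'
Step 3: Each affected record changes by -20
Step 4: Total change = 1 × -20 = -20
Step 5: New sum = 363 + -20 = 343
Step 6: Difference = |343 - 363| = 20
        (Sum decreased by 20)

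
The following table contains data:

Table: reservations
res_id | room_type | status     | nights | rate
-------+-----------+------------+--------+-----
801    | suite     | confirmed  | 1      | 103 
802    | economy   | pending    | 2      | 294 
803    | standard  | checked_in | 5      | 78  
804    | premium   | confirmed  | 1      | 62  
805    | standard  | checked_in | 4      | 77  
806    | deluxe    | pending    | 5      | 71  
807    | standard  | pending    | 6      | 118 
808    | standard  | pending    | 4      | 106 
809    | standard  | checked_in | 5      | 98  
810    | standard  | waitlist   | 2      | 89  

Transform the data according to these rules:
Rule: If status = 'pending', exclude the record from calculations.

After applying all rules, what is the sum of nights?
18

Step 1: Identify records where status = 'pending'
Step 2: The excluded records sum to 17
Step 3: Original total nights = 35
Step 4: Remaining total = 35 - 17 = 18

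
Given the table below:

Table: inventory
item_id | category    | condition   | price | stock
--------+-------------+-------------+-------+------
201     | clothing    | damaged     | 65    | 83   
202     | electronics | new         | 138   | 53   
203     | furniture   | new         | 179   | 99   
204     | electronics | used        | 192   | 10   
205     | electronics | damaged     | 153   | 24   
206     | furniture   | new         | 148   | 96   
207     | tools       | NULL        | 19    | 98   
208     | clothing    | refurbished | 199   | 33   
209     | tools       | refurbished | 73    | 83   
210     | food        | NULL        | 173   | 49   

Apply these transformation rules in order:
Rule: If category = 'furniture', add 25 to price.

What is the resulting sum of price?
1389

Step 1: Count records where category = 'furniture': 2
Step 2: Total bonus added: 2 × 25 = 50
Step 3: Original sum of price: 1339
Step 4: Final sum = 1339 + 50 = 1389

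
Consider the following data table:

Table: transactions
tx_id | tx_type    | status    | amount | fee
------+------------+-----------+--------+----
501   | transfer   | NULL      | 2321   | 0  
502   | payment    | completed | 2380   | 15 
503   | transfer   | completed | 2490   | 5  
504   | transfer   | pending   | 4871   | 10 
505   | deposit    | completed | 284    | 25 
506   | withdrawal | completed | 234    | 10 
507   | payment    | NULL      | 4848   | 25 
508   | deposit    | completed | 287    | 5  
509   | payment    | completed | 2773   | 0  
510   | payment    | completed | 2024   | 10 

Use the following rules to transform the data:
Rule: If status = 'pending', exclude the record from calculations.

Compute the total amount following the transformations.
17641

Step 1: Identify records where status = 'pending'
Step 2: The excluded records sum to 4871
Step 3: Original total amount = 22512
Step 4: Remaining total = 22512 - 4871 = 17641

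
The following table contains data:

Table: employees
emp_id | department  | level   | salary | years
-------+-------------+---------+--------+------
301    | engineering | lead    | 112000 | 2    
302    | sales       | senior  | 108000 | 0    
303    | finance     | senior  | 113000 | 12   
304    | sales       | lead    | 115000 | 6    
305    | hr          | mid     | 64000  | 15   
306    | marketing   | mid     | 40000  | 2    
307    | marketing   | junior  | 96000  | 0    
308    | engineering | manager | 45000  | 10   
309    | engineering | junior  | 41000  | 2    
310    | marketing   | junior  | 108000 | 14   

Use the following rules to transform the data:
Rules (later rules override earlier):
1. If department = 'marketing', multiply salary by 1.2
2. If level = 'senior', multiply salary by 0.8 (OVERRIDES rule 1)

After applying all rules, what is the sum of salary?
846600.0

Step 1: Rule 2 takes priority for records with level = 'senior'
  - 2 records: 221000 × 0.8 = 176800.0
Step 2: Rule 1 applies to remaining records with department = 'marketing'
  - 3 records: 244000 × 1.2 = 292800.0
Step 3: Other records unchanged: 377000
Step 4: Final sum = 176800.0 + 292800.0 + 377000 = 846600.0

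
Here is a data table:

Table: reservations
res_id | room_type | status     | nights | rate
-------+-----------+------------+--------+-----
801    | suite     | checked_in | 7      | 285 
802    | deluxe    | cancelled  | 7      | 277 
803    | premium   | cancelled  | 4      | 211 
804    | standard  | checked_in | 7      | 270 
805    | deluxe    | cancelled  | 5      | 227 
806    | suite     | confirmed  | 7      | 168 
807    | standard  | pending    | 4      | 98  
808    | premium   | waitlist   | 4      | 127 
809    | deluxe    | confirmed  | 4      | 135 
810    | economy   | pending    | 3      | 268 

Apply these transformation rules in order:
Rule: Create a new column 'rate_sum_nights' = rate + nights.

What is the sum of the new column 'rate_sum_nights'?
2118

Step 1: For each record, compute rate + nights
Example calculations:
  285 + 7 = 292
  277 + 7 = 284
  211 + 4 = 215
  ...
Step 2: Sum all derived values
Step 3: Total = 2118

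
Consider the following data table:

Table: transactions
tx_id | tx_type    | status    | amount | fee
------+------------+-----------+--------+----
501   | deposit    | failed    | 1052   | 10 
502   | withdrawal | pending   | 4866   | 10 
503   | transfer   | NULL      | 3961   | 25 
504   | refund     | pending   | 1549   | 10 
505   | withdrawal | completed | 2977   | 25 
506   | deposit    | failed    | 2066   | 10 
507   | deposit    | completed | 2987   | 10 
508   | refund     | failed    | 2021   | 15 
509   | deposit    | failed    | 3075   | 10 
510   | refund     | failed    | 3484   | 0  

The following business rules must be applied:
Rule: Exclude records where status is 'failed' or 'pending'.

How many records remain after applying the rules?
3

Step 1: Count records to exclude
  - 5 (failed) + 2 (pending) = 7 records
Step 2: Total records: 10
Step 3: Remaining = 10 - 7 = 3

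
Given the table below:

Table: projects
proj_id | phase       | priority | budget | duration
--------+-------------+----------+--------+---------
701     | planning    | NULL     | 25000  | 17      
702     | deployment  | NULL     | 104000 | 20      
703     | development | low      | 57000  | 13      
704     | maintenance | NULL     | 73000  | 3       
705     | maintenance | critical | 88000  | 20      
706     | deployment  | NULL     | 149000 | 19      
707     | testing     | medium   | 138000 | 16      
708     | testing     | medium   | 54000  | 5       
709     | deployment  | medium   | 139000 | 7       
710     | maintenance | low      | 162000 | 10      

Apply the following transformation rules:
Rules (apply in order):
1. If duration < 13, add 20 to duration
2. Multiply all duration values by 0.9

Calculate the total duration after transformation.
189.0

Step 1: Apply Rule 1 - Add 20 to records with duration < 13
  - 4 records affected: 25 + (4 × 20) = 105
  - Unaffected records: 105
  - Sum after Rule 1: 210
Step 2: Apply Rule 2 - Multiply all by 0.9
  - 210 × 0.9 = 189.0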